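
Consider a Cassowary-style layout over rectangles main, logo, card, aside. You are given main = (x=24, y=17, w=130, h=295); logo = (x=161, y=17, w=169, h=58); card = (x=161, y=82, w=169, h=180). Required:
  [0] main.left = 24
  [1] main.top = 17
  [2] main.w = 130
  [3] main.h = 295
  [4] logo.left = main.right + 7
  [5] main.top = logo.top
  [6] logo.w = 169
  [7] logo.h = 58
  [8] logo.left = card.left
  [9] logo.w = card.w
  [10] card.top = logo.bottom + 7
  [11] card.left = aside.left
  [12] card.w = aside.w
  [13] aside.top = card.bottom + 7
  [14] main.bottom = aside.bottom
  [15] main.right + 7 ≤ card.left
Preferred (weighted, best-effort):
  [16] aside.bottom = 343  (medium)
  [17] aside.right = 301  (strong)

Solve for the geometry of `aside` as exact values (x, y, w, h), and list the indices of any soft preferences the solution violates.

1. aside.x = 161  [card.left = aside.left]
2. aside.w = 169  [card.w = aside.w]
3. aside.y = 269  [aside.top = card.bottom + 7]
4. aside.h = 43  [main.bottom = aside.bottom]

aside = (x=161, y=269, w=169, h=43)
violated soft preferences: 16, 17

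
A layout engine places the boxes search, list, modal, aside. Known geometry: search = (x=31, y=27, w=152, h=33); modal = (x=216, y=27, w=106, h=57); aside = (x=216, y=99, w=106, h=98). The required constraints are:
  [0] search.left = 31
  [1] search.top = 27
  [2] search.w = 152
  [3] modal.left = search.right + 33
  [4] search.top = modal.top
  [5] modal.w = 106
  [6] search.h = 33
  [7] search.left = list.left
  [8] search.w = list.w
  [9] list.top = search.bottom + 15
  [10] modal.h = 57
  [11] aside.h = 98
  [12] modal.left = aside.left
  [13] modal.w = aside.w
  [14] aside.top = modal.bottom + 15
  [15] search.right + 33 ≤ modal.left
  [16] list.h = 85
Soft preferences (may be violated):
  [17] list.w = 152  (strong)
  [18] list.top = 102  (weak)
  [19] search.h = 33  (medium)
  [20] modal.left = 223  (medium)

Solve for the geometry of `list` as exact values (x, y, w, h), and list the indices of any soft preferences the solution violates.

1. list.x = 31  [search.left = list.left]
2. list.w = 152  [search.w = list.w]
3. list.y = 75  [list.top = search.bottom + 15]
4. list.h = 85  [list.h = 85]

list = (x=31, y=75, w=152, h=85)
violated soft preferences: 18, 20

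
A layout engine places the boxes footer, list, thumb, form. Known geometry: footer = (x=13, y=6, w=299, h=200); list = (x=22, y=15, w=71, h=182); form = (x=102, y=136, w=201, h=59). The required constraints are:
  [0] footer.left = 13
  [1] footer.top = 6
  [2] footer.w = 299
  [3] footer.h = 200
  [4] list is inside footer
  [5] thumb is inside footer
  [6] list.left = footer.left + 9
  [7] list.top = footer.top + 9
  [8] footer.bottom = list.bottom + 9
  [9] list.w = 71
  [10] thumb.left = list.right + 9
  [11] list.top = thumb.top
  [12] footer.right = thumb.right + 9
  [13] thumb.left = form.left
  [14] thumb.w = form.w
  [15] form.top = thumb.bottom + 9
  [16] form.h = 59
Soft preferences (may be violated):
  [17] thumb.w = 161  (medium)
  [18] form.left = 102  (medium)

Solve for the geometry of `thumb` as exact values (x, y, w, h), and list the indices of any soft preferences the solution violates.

thumb = (x=102, y=15, w=201, h=112)
violated soft preferences: 17

1. thumb.x = 102  [thumb.left = list.right + 9]
2. thumb.y = 15  [list.top = thumb.top]
3. thumb.w = 201  [footer.right = thumb.right + 9]
4. thumb.h = 112  [form.top = thumb.bottom + 9]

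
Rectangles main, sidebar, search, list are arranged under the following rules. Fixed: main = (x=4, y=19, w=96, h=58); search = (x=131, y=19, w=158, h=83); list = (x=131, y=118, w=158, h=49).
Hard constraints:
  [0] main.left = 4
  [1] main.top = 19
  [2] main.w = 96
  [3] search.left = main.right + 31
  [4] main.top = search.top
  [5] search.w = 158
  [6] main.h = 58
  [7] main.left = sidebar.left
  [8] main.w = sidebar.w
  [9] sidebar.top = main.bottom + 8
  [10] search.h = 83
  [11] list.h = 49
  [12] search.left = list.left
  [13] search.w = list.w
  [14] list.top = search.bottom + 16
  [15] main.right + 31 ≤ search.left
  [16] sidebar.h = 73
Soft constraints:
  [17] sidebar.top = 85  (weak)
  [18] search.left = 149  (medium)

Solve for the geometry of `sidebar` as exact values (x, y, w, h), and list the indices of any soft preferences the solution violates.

1. sidebar.x = 4  [main.left = sidebar.left]
2. sidebar.w = 96  [main.w = sidebar.w]
3. sidebar.y = 85  [sidebar.top = main.bottom + 8]
4. sidebar.h = 73  [sidebar.h = 73]

sidebar = (x=4, y=85, w=96, h=73)
violated soft preferences: 18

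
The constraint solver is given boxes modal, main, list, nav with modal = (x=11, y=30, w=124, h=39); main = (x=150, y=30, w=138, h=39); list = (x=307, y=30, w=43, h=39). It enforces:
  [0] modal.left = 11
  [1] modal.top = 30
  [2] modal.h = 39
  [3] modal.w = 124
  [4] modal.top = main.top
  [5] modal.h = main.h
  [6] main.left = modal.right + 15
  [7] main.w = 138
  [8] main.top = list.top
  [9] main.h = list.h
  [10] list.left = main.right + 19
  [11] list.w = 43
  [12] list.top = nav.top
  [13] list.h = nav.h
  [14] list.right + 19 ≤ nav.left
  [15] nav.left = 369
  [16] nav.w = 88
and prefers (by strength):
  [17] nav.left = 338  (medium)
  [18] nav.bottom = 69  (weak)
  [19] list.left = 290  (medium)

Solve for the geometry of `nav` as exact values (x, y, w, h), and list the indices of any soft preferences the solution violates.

nav = (x=369, y=30, w=88, h=39)
violated soft preferences: 17, 19

1. nav.y = 30  [list.top = nav.top]
2. nav.h = 39  [list.h = nav.h]
3. nav.x = 369  [nav.left = 369]
4. nav.w = 88  [nav.w = 88]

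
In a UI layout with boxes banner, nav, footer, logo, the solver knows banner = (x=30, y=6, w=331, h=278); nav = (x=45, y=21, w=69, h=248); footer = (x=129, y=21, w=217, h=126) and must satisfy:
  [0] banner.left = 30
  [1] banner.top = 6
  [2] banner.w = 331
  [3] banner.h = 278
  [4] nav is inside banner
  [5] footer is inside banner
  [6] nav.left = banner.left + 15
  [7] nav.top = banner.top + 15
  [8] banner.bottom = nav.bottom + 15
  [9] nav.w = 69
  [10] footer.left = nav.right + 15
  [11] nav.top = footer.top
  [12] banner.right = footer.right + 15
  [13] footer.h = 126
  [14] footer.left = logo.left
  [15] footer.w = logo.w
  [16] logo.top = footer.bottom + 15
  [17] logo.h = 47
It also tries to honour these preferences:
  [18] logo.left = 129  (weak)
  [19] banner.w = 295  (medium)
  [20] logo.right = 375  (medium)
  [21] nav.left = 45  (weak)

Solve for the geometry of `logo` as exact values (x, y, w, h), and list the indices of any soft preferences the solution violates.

1. logo.x = 129  [footer.left = logo.left]
2. logo.w = 217  [footer.w = logo.w]
3. logo.y = 162  [logo.top = footer.bottom + 15]
4. logo.h = 47  [logo.h = 47]

logo = (x=129, y=162, w=217, h=47)
violated soft preferences: 19, 20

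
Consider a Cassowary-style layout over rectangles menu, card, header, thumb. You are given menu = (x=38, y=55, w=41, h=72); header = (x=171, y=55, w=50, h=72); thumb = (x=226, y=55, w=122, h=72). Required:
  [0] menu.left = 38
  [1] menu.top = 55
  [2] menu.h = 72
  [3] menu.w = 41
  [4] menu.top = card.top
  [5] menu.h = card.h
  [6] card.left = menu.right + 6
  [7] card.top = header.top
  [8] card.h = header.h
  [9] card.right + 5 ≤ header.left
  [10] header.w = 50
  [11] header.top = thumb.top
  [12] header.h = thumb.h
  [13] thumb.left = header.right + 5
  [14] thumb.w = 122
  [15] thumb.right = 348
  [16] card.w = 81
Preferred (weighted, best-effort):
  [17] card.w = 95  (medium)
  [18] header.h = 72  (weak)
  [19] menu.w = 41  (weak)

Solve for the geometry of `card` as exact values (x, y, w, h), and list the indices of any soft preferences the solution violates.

card = (x=85, y=55, w=81, h=72)
violated soft preferences: 17

1. card.y = 55  [menu.top = card.top]
2. card.h = 72  [menu.h = card.h]
3. card.x = 85  [card.left = menu.right + 6]
4. card.w = 81  [card.w = 81]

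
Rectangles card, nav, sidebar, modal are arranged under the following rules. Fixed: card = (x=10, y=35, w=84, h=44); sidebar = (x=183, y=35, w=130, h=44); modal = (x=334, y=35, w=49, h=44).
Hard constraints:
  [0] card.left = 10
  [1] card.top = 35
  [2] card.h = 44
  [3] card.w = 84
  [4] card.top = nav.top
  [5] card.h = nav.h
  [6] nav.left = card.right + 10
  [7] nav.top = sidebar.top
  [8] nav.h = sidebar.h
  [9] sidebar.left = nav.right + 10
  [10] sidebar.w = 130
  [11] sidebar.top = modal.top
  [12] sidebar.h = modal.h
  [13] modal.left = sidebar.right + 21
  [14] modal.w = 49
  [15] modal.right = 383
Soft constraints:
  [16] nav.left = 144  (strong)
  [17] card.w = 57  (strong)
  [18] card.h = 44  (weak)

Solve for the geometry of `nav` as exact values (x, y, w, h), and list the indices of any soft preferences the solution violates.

nav = (x=104, y=35, w=69, h=44)
violated soft preferences: 16, 17

1. nav.y = 35  [card.top = nav.top]
2. nav.h = 44  [card.h = nav.h]
3. nav.x = 104  [nav.left = card.right + 10]
4. nav.w = 69  [sidebar.left = nav.right + 10]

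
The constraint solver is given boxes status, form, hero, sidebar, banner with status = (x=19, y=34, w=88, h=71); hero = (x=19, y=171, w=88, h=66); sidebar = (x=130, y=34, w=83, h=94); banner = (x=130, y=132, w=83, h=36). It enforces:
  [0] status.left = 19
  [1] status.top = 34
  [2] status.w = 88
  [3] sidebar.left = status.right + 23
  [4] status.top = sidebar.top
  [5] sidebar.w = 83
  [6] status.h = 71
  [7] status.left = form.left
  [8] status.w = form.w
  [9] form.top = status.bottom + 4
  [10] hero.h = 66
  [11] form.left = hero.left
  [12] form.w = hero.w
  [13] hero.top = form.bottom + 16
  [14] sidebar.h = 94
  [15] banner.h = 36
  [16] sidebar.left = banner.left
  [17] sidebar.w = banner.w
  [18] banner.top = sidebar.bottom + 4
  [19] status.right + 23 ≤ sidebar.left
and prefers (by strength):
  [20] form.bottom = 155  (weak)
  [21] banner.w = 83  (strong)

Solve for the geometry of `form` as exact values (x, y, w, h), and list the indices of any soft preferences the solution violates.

1. form.x = 19  [status.left = form.left]
2. form.w = 88  [status.w = form.w]
3. form.y = 109  [form.top = status.bottom + 4]
4. form.h = 46  [hero.top = form.bottom + 16]

form = (x=19, y=109, w=88, h=46)
violated soft preferences: none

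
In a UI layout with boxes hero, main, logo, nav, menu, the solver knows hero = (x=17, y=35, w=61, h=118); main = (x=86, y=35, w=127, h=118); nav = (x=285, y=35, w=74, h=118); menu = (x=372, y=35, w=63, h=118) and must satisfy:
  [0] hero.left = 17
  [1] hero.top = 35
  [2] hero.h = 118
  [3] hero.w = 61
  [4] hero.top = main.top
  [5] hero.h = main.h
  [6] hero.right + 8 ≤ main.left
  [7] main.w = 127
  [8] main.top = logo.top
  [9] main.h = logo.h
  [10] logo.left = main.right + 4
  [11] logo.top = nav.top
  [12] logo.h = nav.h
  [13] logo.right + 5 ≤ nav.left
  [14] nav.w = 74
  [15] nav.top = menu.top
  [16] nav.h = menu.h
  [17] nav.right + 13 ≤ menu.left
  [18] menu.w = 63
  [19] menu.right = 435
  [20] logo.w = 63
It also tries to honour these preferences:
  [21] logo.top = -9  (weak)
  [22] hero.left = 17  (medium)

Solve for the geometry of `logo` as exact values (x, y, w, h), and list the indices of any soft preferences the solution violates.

1. logo.y = 35  [main.top = logo.top]
2. logo.h = 118  [main.h = logo.h]
3. logo.x = 217  [logo.left = main.right + 4]
4. logo.w = 63  [logo.w = 63]

logo = (x=217, y=35, w=63, h=118)
violated soft preferences: 21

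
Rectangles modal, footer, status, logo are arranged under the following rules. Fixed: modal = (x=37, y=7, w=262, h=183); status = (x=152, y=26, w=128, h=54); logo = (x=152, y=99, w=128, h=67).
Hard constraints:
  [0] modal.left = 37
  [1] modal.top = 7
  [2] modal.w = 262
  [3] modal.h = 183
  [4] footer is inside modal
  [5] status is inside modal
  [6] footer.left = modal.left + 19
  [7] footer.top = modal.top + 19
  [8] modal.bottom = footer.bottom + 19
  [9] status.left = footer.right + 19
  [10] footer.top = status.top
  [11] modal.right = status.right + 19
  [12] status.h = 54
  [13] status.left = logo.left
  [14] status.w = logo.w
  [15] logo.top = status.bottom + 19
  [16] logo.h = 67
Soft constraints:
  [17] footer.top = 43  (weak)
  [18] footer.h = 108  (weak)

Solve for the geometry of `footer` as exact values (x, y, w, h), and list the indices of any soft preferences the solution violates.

footer = (x=56, y=26, w=77, h=145)
violated soft preferences: 17, 18

1. footer.x = 56  [footer.left = modal.left + 19]
2. footer.y = 26  [footer.top = modal.top + 19]
3. footer.h = 145  [modal.bottom = footer.bottom + 19]
4. footer.w = 77  [status.left = footer.right + 19]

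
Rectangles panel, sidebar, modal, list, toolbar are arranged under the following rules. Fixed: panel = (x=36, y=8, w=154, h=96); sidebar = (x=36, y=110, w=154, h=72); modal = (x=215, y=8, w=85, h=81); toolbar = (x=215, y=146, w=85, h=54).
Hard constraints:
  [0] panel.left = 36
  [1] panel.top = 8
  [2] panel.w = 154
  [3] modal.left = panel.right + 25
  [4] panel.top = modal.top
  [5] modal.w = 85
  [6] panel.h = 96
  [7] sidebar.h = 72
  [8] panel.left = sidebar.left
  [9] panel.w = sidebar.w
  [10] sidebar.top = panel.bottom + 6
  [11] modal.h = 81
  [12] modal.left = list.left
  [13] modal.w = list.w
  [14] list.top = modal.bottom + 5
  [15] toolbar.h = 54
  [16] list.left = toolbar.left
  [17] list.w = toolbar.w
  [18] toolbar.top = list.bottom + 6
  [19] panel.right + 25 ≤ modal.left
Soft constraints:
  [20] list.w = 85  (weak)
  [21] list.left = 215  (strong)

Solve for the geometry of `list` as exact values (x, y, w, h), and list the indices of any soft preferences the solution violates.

1. list.x = 215  [modal.left = list.left]
2. list.w = 85  [modal.w = list.w]
3. list.y = 94  [list.top = modal.bottom + 5]
4. list.h = 46  [toolbar.top = list.bottom + 6]

list = (x=215, y=94, w=85, h=46)
violated soft preferences: none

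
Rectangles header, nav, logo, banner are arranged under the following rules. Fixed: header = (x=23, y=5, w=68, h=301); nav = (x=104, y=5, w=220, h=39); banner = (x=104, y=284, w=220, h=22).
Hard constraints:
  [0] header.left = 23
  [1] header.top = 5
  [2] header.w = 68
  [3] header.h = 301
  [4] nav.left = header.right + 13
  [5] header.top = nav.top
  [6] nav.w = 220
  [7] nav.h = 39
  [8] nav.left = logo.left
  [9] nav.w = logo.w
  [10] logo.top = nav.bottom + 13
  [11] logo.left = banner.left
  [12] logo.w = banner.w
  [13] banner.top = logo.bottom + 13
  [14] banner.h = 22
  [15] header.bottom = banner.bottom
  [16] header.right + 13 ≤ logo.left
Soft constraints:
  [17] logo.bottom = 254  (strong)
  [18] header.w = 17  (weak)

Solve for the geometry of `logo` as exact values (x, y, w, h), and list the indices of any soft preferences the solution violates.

1. logo.x = 104  [nav.left = logo.left]
2. logo.w = 220  [nav.w = logo.w]
3. logo.y = 57  [logo.top = nav.bottom + 13]
4. logo.h = 214  [banner.top = logo.bottom + 13]

logo = (x=104, y=57, w=220, h=214)
violated soft preferences: 17, 18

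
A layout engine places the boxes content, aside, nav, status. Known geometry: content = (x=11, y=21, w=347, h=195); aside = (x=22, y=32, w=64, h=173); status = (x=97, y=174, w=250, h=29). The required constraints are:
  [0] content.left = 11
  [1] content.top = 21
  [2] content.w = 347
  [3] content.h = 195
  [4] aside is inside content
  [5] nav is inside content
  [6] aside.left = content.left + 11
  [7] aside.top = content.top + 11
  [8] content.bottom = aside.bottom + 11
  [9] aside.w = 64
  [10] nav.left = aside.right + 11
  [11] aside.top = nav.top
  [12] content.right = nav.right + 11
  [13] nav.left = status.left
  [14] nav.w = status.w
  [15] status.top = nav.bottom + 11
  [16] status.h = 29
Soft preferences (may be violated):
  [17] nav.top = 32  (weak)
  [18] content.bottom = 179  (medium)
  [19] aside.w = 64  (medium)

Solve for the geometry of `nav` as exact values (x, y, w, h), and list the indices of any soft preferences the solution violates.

1. nav.x = 97  [nav.left = aside.right + 11]
2. nav.y = 32  [aside.top = nav.top]
3. nav.w = 250  [content.right = nav.right + 11]
4. nav.h = 131  [status.top = nav.bottom + 11]

nav = (x=97, y=32, w=250, h=131)
violated soft preferences: 18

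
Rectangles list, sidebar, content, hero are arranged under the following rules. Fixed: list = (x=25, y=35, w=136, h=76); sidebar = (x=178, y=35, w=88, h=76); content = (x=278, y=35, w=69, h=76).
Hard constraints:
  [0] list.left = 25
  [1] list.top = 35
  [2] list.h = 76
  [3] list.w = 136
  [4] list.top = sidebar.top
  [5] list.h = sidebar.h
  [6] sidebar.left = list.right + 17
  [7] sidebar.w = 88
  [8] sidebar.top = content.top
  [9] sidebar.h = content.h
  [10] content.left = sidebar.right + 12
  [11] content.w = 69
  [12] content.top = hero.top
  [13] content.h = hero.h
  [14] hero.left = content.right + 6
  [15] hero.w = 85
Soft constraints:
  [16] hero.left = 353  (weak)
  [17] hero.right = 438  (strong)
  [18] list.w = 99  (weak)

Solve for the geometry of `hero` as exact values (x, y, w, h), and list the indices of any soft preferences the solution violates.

1. hero.y = 35  [content.top = hero.top]
2. hero.h = 76  [content.h = hero.h]
3. hero.x = 353  [hero.left = content.right + 6]
4. hero.w = 85  [hero.w = 85]

hero = (x=353, y=35, w=85, h=76)
violated soft preferences: 18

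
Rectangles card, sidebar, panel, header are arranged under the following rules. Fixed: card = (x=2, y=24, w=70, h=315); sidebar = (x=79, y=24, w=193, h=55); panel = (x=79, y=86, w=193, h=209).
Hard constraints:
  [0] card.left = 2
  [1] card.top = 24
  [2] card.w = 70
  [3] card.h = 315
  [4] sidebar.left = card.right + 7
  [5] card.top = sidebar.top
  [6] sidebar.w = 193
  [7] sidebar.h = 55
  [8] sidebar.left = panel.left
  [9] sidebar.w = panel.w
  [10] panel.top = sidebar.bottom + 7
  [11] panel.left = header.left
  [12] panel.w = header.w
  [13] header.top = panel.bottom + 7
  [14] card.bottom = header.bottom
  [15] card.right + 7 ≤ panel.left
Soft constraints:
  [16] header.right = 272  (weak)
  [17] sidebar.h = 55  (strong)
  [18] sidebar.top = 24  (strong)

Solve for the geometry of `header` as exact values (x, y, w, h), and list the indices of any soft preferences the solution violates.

header = (x=79, y=302, w=193, h=37)
violated soft preferences: none

1. header.x = 79  [panel.left = header.left]
2. header.w = 193  [panel.w = header.w]
3. header.y = 302  [header.top = panel.bottom + 7]
4. header.h = 37  [card.bottom = header.bottom]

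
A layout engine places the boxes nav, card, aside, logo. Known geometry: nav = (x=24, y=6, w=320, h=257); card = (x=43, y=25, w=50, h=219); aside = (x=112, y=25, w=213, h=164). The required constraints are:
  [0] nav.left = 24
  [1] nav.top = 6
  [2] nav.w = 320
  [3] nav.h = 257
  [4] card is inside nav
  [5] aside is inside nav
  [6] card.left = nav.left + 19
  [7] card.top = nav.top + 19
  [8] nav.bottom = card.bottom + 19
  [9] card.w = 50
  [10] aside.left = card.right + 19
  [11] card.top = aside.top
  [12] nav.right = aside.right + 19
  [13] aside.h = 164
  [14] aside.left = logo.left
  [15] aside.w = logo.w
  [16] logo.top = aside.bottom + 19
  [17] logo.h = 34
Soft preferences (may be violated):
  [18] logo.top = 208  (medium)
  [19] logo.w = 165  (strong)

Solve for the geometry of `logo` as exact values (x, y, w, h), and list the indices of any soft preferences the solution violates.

logo = (x=112, y=208, w=213, h=34)
violated soft preferences: 19

1. logo.x = 112  [aside.left = logo.left]
2. logo.w = 213  [aside.w = logo.w]
3. logo.y = 208  [logo.top = aside.bottom + 19]
4. logo.h = 34  [logo.h = 34]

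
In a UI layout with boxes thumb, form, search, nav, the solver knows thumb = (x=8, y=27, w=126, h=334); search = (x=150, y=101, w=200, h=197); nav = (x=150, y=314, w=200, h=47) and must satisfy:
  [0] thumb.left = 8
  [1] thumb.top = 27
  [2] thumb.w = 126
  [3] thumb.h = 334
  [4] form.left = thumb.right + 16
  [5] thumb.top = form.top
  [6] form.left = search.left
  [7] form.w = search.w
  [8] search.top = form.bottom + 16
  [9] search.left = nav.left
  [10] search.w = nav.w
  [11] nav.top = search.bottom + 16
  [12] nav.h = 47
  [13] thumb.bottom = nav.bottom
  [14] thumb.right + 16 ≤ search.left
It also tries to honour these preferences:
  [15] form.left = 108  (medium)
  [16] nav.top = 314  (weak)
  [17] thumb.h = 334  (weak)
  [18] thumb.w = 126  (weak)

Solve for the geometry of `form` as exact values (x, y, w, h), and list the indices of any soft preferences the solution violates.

form = (x=150, y=27, w=200, h=58)
violated soft preferences: 15

1. form.x = 150  [form.left = thumb.right + 16]
2. form.y = 27  [thumb.top = form.top]
3. form.w = 200  [form.w = search.w]
4. form.h = 58  [search.top = form.bottom + 16]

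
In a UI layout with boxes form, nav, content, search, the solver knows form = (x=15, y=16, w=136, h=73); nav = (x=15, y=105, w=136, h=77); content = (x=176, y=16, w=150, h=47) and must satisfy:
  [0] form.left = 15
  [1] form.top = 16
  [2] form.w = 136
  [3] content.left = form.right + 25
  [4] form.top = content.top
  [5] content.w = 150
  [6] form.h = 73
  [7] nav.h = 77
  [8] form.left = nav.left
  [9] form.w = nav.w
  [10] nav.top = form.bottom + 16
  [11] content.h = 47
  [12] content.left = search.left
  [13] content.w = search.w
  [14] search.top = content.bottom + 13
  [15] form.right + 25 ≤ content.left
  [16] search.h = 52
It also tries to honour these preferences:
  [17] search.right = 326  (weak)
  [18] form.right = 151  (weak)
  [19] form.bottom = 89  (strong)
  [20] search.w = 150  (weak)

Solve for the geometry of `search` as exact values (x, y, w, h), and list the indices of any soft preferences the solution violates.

1. search.x = 176  [content.left = search.left]
2. search.w = 150  [content.w = search.w]
3. search.y = 76  [search.top = content.bottom + 13]
4. search.h = 52  [search.h = 52]

search = (x=176, y=76, w=150, h=52)
violated soft preferences: none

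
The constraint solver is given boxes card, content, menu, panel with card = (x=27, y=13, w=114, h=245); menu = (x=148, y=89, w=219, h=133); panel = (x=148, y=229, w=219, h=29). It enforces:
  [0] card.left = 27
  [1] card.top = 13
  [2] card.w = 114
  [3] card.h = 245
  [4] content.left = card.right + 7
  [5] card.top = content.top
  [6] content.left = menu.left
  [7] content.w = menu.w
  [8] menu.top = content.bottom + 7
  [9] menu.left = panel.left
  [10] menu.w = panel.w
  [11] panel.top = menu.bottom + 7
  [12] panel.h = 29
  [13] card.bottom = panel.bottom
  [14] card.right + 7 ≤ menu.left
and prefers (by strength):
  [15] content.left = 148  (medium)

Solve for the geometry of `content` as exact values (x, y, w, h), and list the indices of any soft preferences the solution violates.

content = (x=148, y=13, w=219, h=69)
violated soft preferences: none

1. content.x = 148  [content.left = card.right + 7]
2. content.y = 13  [card.top = content.top]
3. content.w = 219  [content.w = menu.w]
4. content.h = 69  [menu.top = content.bottom + 7]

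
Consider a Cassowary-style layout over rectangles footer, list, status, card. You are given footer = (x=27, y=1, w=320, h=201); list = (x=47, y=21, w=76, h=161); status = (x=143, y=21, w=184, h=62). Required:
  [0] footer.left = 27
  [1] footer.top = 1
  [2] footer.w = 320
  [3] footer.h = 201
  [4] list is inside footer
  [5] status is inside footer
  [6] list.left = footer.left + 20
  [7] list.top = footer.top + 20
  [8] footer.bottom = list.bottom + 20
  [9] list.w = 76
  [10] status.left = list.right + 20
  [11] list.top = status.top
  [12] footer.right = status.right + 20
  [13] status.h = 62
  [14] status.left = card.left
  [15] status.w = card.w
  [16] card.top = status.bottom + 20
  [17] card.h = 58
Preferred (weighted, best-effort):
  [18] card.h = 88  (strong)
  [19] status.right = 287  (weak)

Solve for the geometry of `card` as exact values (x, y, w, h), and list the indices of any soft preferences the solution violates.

card = (x=143, y=103, w=184, h=58)
violated soft preferences: 18, 19

1. card.x = 143  [status.left = card.left]
2. card.w = 184  [status.w = card.w]
3. card.y = 103  [card.top = status.bottom + 20]
4. card.h = 58  [card.h = 58]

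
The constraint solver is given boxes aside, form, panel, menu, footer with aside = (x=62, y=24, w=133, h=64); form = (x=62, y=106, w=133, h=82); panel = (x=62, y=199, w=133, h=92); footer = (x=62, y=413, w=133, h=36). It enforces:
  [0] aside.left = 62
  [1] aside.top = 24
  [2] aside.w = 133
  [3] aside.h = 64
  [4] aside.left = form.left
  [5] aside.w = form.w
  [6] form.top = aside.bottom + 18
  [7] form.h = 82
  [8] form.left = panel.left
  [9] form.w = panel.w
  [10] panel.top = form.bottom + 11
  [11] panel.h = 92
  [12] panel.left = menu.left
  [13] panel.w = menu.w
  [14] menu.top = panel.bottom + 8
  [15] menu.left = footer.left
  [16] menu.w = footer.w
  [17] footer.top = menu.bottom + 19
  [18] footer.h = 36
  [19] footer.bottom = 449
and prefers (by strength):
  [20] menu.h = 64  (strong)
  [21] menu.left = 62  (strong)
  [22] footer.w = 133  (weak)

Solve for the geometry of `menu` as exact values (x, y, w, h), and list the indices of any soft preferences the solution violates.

1. menu.x = 62  [panel.left = menu.left]
2. menu.w = 133  [panel.w = menu.w]
3. menu.y = 299  [menu.top = panel.bottom + 8]
4. menu.h = 95  [footer.top = menu.bottom + 19]

menu = (x=62, y=299, w=133, h=95)
violated soft preferences: 20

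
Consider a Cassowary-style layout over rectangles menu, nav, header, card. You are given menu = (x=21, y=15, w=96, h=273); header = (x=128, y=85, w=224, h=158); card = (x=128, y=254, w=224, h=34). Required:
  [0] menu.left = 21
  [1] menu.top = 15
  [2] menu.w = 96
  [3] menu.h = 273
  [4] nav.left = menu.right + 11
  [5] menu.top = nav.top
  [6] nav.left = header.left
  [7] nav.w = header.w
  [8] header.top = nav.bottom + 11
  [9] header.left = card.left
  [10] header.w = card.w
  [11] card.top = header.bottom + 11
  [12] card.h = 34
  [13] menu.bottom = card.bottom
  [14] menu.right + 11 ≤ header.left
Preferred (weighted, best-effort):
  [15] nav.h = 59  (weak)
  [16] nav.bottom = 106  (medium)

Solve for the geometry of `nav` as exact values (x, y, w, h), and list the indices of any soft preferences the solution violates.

nav = (x=128, y=15, w=224, h=59)
violated soft preferences: 16

1. nav.x = 128  [nav.left = menu.right + 11]
2. nav.y = 15  [menu.top = nav.top]
3. nav.w = 224  [nav.w = header.w]
4. nav.h = 59  [header.top = nav.bottom + 11]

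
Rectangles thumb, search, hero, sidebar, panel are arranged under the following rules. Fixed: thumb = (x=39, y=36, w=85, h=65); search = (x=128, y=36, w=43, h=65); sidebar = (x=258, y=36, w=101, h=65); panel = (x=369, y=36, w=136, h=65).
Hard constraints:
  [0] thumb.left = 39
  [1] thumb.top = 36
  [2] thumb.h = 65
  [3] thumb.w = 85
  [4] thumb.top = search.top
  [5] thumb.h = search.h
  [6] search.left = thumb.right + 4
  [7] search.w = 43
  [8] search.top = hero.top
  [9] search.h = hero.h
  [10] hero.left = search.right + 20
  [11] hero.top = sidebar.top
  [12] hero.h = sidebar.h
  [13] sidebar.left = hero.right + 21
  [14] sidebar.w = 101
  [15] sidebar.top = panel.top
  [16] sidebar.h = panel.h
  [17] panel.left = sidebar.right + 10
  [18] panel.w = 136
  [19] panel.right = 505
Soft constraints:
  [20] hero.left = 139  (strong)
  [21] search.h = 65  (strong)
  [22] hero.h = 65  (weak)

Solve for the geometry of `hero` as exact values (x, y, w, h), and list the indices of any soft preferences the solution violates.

hero = (x=191, y=36, w=46, h=65)
violated soft preferences: 20

1. hero.y = 36  [search.top = hero.top]
2. hero.h = 65  [search.h = hero.h]
3. hero.x = 191  [hero.left = search.right + 20]
4. hero.w = 46  [sidebar.left = hero.right + 21]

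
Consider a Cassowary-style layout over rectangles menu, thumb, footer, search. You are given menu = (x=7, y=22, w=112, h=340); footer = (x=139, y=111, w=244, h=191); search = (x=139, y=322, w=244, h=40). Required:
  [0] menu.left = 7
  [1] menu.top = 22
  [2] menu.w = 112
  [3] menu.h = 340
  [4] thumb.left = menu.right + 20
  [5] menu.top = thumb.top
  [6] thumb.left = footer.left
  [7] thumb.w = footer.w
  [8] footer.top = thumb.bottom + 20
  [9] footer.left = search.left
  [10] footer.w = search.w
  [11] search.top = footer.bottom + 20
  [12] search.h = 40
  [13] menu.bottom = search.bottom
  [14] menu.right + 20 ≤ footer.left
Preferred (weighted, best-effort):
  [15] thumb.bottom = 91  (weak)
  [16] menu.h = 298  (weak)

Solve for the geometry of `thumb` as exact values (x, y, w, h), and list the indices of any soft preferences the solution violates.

1. thumb.x = 139  [thumb.left = menu.right + 20]
2. thumb.y = 22  [menu.top = thumb.top]
3. thumb.w = 244  [thumb.w = footer.w]
4. thumb.h = 69  [footer.top = thumb.bottom + 20]

thumb = (x=139, y=22, w=244, h=69)
violated soft preferences: 16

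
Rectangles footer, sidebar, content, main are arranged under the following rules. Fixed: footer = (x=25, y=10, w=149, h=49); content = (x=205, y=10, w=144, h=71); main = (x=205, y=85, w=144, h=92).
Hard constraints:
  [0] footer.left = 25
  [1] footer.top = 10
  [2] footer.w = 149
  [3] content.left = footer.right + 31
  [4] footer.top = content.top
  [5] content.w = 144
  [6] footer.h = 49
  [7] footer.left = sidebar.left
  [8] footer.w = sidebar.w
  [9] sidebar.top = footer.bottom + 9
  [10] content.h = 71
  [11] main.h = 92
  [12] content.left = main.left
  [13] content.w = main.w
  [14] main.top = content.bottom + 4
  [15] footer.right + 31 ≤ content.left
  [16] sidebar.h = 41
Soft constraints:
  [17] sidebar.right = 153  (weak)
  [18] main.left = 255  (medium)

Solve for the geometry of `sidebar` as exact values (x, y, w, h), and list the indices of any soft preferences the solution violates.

sidebar = (x=25, y=68, w=149, h=41)
violated soft preferences: 17, 18

1. sidebar.x = 25  [footer.left = sidebar.left]
2. sidebar.w = 149  [footer.w = sidebar.w]
3. sidebar.y = 68  [sidebar.top = footer.bottom + 9]
4. sidebar.h = 41  [sidebar.h = 41]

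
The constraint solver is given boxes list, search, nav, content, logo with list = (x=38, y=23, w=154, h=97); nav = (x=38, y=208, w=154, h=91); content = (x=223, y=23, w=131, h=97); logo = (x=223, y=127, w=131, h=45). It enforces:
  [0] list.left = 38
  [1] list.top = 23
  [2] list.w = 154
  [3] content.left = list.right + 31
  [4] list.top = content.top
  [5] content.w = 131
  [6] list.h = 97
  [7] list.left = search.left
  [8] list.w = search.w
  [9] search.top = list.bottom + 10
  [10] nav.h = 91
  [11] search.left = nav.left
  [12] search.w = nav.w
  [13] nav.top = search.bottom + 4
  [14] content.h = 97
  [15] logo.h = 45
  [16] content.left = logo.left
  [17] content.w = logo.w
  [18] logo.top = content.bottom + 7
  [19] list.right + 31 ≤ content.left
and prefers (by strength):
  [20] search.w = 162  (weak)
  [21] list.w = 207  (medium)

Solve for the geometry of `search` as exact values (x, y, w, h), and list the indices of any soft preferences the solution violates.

1. search.x = 38  [list.left = search.left]
2. search.w = 154  [list.w = search.w]
3. search.y = 130  [search.top = list.bottom + 10]
4. search.h = 74  [nav.top = search.bottom + 4]

search = (x=38, y=130, w=154, h=74)
violated soft preferences: 20, 21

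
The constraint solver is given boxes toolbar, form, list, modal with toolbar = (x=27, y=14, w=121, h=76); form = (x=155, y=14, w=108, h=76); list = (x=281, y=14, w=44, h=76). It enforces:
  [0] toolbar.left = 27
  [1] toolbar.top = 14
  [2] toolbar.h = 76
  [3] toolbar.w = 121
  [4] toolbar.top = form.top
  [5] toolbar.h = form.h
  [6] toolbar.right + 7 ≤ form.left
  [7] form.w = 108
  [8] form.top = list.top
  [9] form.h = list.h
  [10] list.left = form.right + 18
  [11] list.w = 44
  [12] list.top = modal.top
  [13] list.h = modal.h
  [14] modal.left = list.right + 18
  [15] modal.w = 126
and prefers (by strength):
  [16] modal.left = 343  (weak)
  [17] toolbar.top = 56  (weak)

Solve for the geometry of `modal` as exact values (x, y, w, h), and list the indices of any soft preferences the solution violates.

modal = (x=343, y=14, w=126, h=76)
violated soft preferences: 17

1. modal.y = 14  [list.top = modal.top]
2. modal.h = 76  [list.h = modal.h]
3. modal.x = 343  [modal.left = list.right + 18]
4. modal.w = 126  [modal.w = 126]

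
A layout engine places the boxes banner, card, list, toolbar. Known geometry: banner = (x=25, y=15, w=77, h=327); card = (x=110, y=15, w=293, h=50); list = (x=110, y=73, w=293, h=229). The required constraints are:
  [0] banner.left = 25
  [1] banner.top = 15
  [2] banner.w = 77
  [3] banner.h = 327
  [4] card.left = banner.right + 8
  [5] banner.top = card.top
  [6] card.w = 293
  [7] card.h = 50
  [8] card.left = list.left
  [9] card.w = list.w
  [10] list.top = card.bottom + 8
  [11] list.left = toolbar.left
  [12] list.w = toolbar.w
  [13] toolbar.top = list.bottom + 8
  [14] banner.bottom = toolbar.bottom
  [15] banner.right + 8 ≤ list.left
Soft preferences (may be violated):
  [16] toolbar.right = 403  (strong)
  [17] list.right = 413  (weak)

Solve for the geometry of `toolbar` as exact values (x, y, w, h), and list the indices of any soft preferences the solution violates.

toolbar = (x=110, y=310, w=293, h=32)
violated soft preferences: 17

1. toolbar.x = 110  [list.left = toolbar.left]
2. toolbar.w = 293  [list.w = toolbar.w]
3. toolbar.y = 310  [toolbar.top = list.bottom + 8]
4. toolbar.h = 32  [banner.bottom = toolbar.bottom]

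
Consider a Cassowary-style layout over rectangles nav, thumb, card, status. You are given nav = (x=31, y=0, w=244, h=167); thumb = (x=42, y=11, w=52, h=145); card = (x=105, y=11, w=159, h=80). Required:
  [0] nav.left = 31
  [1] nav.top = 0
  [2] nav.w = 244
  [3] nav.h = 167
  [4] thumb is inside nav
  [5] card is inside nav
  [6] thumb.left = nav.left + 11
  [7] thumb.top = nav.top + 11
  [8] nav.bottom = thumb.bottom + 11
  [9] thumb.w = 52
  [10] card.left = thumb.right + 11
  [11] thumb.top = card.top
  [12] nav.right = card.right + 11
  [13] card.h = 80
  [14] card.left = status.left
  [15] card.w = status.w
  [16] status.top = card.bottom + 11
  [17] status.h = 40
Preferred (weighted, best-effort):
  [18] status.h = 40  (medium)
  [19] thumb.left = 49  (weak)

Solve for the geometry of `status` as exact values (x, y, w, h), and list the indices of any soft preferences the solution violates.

1. status.x = 105  [card.left = status.left]
2. status.w = 159  [card.w = status.w]
3. status.y = 102  [status.top = card.bottom + 11]
4. status.h = 40  [status.h = 40]

status = (x=105, y=102, w=159, h=40)
violated soft preferences: 19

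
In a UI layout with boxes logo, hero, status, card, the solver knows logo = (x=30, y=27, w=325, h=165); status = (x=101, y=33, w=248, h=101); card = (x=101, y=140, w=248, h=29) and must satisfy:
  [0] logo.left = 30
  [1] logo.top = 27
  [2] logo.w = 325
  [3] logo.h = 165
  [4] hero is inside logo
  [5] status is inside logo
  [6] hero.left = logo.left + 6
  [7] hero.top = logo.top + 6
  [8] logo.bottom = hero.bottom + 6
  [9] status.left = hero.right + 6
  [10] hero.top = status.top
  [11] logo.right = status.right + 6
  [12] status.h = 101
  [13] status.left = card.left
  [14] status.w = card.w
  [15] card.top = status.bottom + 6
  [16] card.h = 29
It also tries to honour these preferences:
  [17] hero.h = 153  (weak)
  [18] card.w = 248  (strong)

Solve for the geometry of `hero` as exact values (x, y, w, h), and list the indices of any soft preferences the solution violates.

1. hero.x = 36  [hero.left = logo.left + 6]
2. hero.y = 33  [hero.top = logo.top + 6]
3. hero.h = 153  [logo.bottom = hero.bottom + 6]
4. hero.w = 59  [status.left = hero.right + 6]

hero = (x=36, y=33, w=59, h=153)
violated soft preferences: none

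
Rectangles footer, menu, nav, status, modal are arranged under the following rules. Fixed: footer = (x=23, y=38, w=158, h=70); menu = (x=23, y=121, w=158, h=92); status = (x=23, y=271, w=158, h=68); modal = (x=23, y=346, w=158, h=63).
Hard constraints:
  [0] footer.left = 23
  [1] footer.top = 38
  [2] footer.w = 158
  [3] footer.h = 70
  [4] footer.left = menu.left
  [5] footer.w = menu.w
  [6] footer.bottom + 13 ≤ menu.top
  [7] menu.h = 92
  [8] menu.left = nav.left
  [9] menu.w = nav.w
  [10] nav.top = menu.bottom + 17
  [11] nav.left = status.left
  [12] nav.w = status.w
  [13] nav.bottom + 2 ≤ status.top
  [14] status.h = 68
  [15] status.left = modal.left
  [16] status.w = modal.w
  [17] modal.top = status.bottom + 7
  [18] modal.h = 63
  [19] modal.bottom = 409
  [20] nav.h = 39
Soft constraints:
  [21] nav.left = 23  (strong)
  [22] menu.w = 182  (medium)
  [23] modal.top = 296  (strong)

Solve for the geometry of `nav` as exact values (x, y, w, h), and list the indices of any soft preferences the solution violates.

nav = (x=23, y=230, w=158, h=39)
violated soft preferences: 22, 23

1. nav.x = 23  [menu.left = nav.left]
2. nav.w = 158  [menu.w = nav.w]
3. nav.y = 230  [nav.top = menu.bottom + 17]
4. nav.h = 39  [nav.h = 39]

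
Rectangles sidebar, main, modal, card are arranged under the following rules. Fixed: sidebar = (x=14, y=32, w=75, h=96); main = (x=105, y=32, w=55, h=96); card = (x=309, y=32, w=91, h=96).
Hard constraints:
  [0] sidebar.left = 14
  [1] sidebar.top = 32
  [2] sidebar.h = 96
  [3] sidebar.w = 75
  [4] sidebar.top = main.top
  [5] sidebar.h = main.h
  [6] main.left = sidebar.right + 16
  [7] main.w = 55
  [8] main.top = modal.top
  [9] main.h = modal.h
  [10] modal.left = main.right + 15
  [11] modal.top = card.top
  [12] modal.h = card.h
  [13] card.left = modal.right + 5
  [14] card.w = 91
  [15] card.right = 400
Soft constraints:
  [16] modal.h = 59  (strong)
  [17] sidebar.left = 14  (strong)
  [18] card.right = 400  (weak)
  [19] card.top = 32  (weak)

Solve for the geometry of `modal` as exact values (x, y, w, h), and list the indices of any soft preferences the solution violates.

1. modal.y = 32  [main.top = modal.top]
2. modal.h = 96  [main.h = modal.h]
3. modal.x = 175  [modal.left = main.right + 15]
4. modal.w = 129  [card.left = modal.right + 5]

modal = (x=175, y=32, w=129, h=96)
violated soft preferences: 16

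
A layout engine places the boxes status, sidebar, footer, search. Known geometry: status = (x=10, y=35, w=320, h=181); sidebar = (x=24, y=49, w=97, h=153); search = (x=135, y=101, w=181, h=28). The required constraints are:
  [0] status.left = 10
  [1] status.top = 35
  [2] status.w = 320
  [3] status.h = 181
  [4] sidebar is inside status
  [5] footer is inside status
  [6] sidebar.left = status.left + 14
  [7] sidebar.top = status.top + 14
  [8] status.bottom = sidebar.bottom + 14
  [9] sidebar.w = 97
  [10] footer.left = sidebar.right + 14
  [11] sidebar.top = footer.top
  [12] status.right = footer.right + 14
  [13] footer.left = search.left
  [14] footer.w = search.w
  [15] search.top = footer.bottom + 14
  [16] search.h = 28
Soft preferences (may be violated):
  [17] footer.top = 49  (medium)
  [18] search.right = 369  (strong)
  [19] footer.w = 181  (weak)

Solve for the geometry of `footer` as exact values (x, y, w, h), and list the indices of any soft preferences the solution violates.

1. footer.x = 135  [footer.left = sidebar.right + 14]
2. footer.y = 49  [sidebar.top = footer.top]
3. footer.w = 181  [status.right = footer.right + 14]
4. footer.h = 38  [search.top = footer.bottom + 14]

footer = (x=135, y=49, w=181, h=38)
violated soft preferences: 18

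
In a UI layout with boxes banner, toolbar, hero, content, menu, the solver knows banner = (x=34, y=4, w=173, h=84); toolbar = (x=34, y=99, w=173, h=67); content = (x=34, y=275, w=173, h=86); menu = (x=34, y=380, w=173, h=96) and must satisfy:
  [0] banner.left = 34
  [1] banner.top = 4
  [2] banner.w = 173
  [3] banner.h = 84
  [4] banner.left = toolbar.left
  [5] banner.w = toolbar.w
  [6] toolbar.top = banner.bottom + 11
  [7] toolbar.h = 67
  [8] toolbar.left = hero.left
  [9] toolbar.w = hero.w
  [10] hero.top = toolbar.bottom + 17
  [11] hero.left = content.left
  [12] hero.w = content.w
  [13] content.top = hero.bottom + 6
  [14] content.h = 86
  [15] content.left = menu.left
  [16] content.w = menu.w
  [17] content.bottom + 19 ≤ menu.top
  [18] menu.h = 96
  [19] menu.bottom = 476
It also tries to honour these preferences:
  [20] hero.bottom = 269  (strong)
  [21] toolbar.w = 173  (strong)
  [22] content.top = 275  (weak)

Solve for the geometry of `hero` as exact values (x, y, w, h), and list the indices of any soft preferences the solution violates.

1. hero.x = 34  [toolbar.left = hero.left]
2. hero.w = 173  [toolbar.w = hero.w]
3. hero.y = 183  [hero.top = toolbar.bottom + 17]
4. hero.h = 86  [content.top = hero.bottom + 6]

hero = (x=34, y=183, w=173, h=86)
violated soft preferences: none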